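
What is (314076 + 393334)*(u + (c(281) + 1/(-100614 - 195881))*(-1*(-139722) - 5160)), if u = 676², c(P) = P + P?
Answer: 3191491900187682916/59299 ≈ 5.3820e+13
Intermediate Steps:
c(P) = 2*P
u = 456976
(314076 + 393334)*(u + (c(281) + 1/(-100614 - 195881))*(-1*(-139722) - 5160)) = (314076 + 393334)*(456976 + (2*281 + 1/(-100614 - 195881))*(-1*(-139722) - 5160)) = 707410*(456976 + (562 + 1/(-296495))*(139722 - 5160)) = 707410*(456976 + (562 - 1/296495)*134562) = 707410*(456976 + (166630189/296495)*134562) = 707410*(456976 + 22422091492218/296495) = 707410*(22557582591338/296495) = 3191491900187682916/59299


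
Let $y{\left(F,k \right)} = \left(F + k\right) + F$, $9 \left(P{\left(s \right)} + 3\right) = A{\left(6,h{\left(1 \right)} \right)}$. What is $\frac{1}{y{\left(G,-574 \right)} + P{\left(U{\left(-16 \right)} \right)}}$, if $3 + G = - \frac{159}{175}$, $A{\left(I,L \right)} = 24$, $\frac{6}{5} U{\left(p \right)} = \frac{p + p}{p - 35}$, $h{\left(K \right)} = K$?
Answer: $- \frac{525}{305629} \approx -0.0017178$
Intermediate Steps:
$U{\left(p \right)} = \frac{5 p}{3 \left(-35 + p\right)}$ ($U{\left(p \right)} = \frac{5 \frac{p + p}{p - 35}}{6} = \frac{5 \frac{2 p}{-35 + p}}{6} = \frac{5 p}{3 \left(-35 + p\right)}$)
$P{\left(s \right)} = - \frac{1}{3}$ ($P{\left(s \right)} = -3 + \frac{1}{9} \cdot 24 = -3 + \frac{8}{3} = - \frac{1}{3}$)
$G = - \frac{684}{175}$ ($G = -3 - \frac{159}{175} = - \frac{684}{175} \approx -3.9086$)
$y{\left(F,k \right)} = k + 2 F$
$\frac{1}{y{\left(G,-574 \right)} + P{\left(U{\left(-16 \right)} \right)}} = \frac{1}{\left(-574 + 2 \left(- \frac{684}{175}\right)\right) - \frac{1}{3}} = \frac{1}{\left(-574 - \frac{1368}{175}\right) - \frac{1}{3}} = \frac{1}{- \frac{101818}{175} - \frac{1}{3}} = \frac{1}{- \frac{305629}{525}} = - \frac{525}{305629}$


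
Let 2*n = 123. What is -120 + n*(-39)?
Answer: -5037/2 ≈ -2518.5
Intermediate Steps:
n = 123/2 (n = (½)*123 = 123/2 ≈ 61.500)
-120 + n*(-39) = -120 + (123/2)*(-39) = -120 - 4797/2 = -5037/2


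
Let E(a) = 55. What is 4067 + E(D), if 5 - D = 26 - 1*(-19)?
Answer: 4122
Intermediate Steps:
D = -40 (D = 5 - (26 - 1*(-19)) = 5 - (26 + 19) = 5 - 1*45 = 5 - 45 = -40)
4067 + E(D) = 4067 + 55 = 4122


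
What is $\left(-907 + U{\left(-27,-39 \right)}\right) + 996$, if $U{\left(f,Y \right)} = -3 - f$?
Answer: $113$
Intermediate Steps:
$\left(-907 + U{\left(-27,-39 \right)}\right) + 996 = \left(-907 - -24\right) + 996 = \left(-907 + \left(-3 + 27\right)\right) + 996 = \left(-907 + 24\right) + 996 = -883 + 996 = 113$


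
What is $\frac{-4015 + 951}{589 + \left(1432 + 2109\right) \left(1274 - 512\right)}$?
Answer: $- \frac{3064}{2698831} \approx -0.0011353$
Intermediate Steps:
$\frac{-4015 + 951}{589 + \left(1432 + 2109\right) \left(1274 - 512\right)} = - \frac{3064}{589 + 3541 \left(1274 - 512\right)} = - \frac{3064}{589 + 3541 \cdot 762} = - \frac{3064}{589 + 2698242} = - \frac{3064}{2698831}$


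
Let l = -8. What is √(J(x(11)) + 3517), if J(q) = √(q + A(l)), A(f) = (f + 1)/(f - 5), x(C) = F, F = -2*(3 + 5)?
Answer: √(594373 + 13*I*√2613)/13 ≈ 59.304 + 0.033152*I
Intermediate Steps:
F = -16 (F = -2*8 = -16)
x(C) = -16
A(f) = (1 + f)/(-5 + f)
J(q) = √(7/13 + q) (J(q) = √(q + (1 - 8)/(-5 - 8)) = √(q - 7/(-13)) = √(q - 1/13*(-7)) = √(q + 7/13) = √(7/13 + q))
√(J(x(11)) + 3517) = √(√(91 + 169*(-16))/13 + 3517) = √(√(91 - 2704)/13 + 3517) = √(√(-2613)/13 + 3517) = √((I*√2613)/13 + 3517) = √(I*√2613/13 + 3517) = √(3517 + I*√2613/13)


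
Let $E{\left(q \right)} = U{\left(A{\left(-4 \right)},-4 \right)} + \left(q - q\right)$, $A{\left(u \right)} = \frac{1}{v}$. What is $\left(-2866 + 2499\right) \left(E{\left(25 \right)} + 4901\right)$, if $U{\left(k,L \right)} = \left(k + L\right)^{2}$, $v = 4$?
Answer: $- \frac{28861247}{16} \approx -1.8038 \cdot 10^{6}$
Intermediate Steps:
$A{\left(u \right)} = \frac{1}{4}$
$U{\left(k,L \right)} = \left(L + k\right)^{2}$
$E{\left(q \right)} = \frac{225}{16}$ ($E{\left(q \right)} = \left(-4 + \frac{1}{4}\right)^{2} + \left(q - q\right) = \left(- \frac{15}{4}\right)^{2} + 0 = \frac{225}{16} + 0 = \frac{225}{16}$)
$\left(-2866 + 2499\right) \left(E{\left(25 \right)} + 4901\right) = \left(-2866 + 2499\right) \left(\frac{225}{16} + 4901\right) = \left(-367\right) \frac{78641}{16} = - \frac{28861247}{16}$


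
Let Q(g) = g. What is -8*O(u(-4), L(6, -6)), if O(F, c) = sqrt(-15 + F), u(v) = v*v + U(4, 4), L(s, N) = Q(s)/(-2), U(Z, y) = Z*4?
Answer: -8*sqrt(17) ≈ -32.985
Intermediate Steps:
U(Z, y) = 4*Z
L(s, N) = -s/2 (L(s, N) = s/(-2) = s*(-1/2) = -s/2)
u(v) = 16 + v**2 (u(v) = v*v + 4*4 = v**2 + 16 = 16 + v**2)
-8*O(u(-4), L(6, -6)) = -8*sqrt(-15 + (16 + (-4)**2)) = -8*sqrt(-15 + (16 + 16)) = -8*sqrt(-15 + 32) = -8*sqrt(17)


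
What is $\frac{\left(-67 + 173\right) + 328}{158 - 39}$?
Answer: $\frac{62}{17} \approx 3.6471$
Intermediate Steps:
$\frac{\left(-67 + 173\right) + 328}{158 - 39} = \frac{106 + 328}{119} = 434 \cdot \frac{1}{119} = \frac{62}{17}$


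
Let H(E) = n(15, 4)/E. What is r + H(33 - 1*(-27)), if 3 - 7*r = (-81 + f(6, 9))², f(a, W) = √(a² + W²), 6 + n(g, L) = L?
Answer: -200257/210 + 486*√13/7 ≈ -703.28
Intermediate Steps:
n(g, L) = -6 + L
H(E) = -2/E (H(E) = (-6 + 4)/E = -2/E)
f(a, W) = √(W² + a²)
r = 3/7 - (-81 + 3*√13)²/7 (r = 3/7 - (-81 + √(9² + 6²))²/7 = 3/7 - (-81 + √(81 + 36))²/7 = 3/7 - (-81 + √117)²/7 = 3/7 - (-81 + 3*√13)²/7 ≈ -703.24)
r + H(33 - 1*(-27)) = (-6675/7 + 486*√13/7) - 2/(33 - 1*(-27)) = (-6675/7 + 486*√13/7) - 2/(33 + 27) = (-6675/7 + 486*√13/7) - 2/60 = (-6675/7 + 486*√13/7) - 2*1/60 = (-6675/7 + 486*√13/7) - 1/30 = -200257/210 + 486*√13/7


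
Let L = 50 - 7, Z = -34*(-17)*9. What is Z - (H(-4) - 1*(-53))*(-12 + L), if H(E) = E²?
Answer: 3063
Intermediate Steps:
Z = 5202 (Z = 578*9 = 5202)
L = 43
Z - (H(-4) - 1*(-53))*(-12 + L) = 5202 - ((-4)² - 1*(-53))*(-12 + 43) = 5202 - (16 + 53)*31 = 5202 - 69*31 = 5202 - 1*2139 = 5202 - 2139 = 3063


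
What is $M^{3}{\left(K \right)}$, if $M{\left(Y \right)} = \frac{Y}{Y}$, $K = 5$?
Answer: $1$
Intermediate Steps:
$M{\left(Y \right)} = 1$
$M^{3}{\left(K \right)} = 1^{3} = 1$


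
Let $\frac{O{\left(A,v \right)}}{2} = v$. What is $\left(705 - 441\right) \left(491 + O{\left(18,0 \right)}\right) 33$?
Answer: $4277592$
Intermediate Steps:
$O{\left(A,v \right)} = 2 v$
$\left(705 - 441\right) \left(491 + O{\left(18,0 \right)}\right) 33 = \left(705 - 441\right) \left(491 + 2 \cdot 0\right) 33 = 264 \left(491 + 0\right) 33 = 264 \cdot 491 \cdot 33 = 129624 \cdot 33 = 4277592$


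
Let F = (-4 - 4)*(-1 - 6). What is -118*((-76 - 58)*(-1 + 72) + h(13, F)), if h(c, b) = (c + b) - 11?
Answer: 1115808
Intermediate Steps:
F = 56 (F = -8*(-7) = 56)
h(c, b) = -11 + b + c (h(c, b) = (b + c) - 11 = -11 + b + c)
-118*((-76 - 58)*(-1 + 72) + h(13, F)) = -118*((-76 - 58)*(-1 + 72) + (-11 + 56 + 13)) = -118*(-134*71 + 58) = -118*(-9514 + 58) = -118*(-9456) = 1115808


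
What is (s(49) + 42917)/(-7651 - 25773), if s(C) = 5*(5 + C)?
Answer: -43187/33424 ≈ -1.2921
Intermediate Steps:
s(C) = 25 + 5*C
(s(49) + 42917)/(-7651 - 25773) = ((25 + 5*49) + 42917)/(-7651 - 25773) = ((25 + 245) + 42917)/(-33424) = (270 + 42917)*(-1/33424) = 43187*(-1/33424) = -43187/33424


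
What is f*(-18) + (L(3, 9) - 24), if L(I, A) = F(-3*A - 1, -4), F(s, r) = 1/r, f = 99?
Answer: -7225/4 ≈ -1806.3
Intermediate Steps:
L(I, A) = -¼ (L(I, A) = 1/(-4) = -¼)
f*(-18) + (L(3, 9) - 24) = 99*(-18) + (-¼ - 24) = -1782 - 97/4 = -7225/4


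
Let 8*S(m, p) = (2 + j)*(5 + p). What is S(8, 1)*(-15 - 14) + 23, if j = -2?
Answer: 23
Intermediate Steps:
S(m, p) = 0 (S(m, p) = ((2 - 2)*(5 + p))/8 = (0*(5 + p))/8 = (⅛)*0 = 0)
S(8, 1)*(-15 - 14) + 23 = 0*(-15 - 14) + 23 = 0*(-29) + 23 = 0 + 23 = 23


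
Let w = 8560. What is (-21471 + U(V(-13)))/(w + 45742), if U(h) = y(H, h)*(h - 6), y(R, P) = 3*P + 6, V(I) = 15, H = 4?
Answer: -10506/27151 ≈ -0.38695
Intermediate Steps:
y(R, P) = 6 + 3*P
U(h) = (-6 + h)*(6 + 3*h) (U(h) = (6 + 3*h)*(h - 6) = (6 + 3*h)*(-6 + h) = (-6 + h)*(6 + 3*h))
(-21471 + U(V(-13)))/(w + 45742) = (-21471 + 3*(-6 + 15)*(2 + 15))/(8560 + 45742) = (-21471 + 3*9*17)/54302 = (-21471 + 459)*(1/54302) = -21012*1/54302 = -10506/27151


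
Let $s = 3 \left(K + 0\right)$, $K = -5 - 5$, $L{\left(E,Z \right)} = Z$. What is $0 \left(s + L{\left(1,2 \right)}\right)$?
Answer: $0$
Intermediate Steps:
$K = -10$
$s = -30$ ($s = 3 \left(-10 + 0\right) = 3 \left(-10\right) = -30$)
$0 \left(s + L{\left(1,2 \right)}\right) = 0 \left(-30 + 2\right) = 0 \left(-28\right) = 0$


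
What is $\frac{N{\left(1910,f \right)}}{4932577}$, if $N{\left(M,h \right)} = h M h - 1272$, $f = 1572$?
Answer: $\frac{4719960168}{4932577} \approx 956.9$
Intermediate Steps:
$N{\left(M,h \right)} = -1272 + M h^{2}$ ($N{\left(M,h \right)} = M h h - 1272 = M h^{2} - 1272 = -1272 + M h^{2}$)
$\frac{N{\left(1910,f \right)}}{4932577} = \frac{-1272 + 1910 \cdot 1572^{2}}{4932577} = \left(-1272 + 1910 \cdot 2471184\right) \frac{1}{4932577} = \left(-1272 + 4719961440\right) \frac{1}{4932577} = 4719960168 \cdot \frac{1}{4932577} = \frac{4719960168}{4932577}$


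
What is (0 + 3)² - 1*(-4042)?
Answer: 4051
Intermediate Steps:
(0 + 3)² - 1*(-4042) = 3² + 4042 = 9 + 4042 = 4051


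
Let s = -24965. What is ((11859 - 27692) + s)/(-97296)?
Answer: 20399/48648 ≈ 0.41932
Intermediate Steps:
((11859 - 27692) + s)/(-97296) = ((11859 - 27692) - 24965)/(-97296) = (-15833 - 24965)*(-1/97296) = -40798*(-1/97296) = 20399/48648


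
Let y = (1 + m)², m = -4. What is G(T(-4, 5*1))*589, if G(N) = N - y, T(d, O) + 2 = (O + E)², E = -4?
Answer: -5890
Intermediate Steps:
y = 9 (y = (1 - 4)² = (-3)² = 9)
T(d, O) = -2 + (-4 + O)² (T(d, O) = -2 + (O - 4)² = -2 + (-4 + O)²)
G(N) = -9 + N (G(N) = N - 1*9 = N - 9 = -9 + N)
G(T(-4, 5*1))*589 = (-9 + (-2 + (-4 + 5*1)²))*589 = (-9 + (-2 + (-4 + 5)²))*589 = (-9 + (-2 + 1²))*589 = (-9 + (-2 + 1))*589 = (-9 - 1)*589 = -10*589 = -5890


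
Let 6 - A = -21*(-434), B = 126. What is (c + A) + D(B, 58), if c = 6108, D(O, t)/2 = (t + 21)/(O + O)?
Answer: -377921/126 ≈ -2999.4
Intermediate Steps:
D(O, t) = (21 + t)/O (D(O, t) = 2*((t + 21)/(O + O)) = 2*((21 + t)/((2*O))) = 2*((21 + t)*(1/(2*O))) = 2*((21 + t)/(2*O)) = (21 + t)/O)
A = -9108 (A = 6 - (-21)*(-434) = 6 - 1*9114 = 6 - 9114 = -9108)
(c + A) + D(B, 58) = (6108 - 9108) + (21 + 58)/126 = -3000 + (1/126)*79 = -3000 + 79/126 = -377921/126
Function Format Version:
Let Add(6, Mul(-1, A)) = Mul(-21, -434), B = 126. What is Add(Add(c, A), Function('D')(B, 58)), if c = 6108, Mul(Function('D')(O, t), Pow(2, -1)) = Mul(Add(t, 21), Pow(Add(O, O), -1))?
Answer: Rational(-377921, 126) ≈ -2999.4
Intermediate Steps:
Function('D')(O, t) = Mul(Pow(O, -1), Add(21, t)) (Function('D')(O, t) = Mul(2, Mul(Add(t, 21), Pow(Add(O, O), -1))) = Mul(2, Mul(Add(21, t), Pow(Mul(2, O), -1))) = Mul(2, Mul(Add(21, t), Mul(Rational(1, 2), Pow(O, -1)))) = Mul(2, Mul(Rational(1, 2), Pow(O, -1), Add(21, t))) = Mul(Pow(O, -1), Add(21, t)))
A = -9108 (A = Add(6, Mul(-1, Mul(-21, -434))) = Add(6, Mul(-1, 9114)) = Add(6, -9114) = -9108)
Add(Add(c, A), Function('D')(B, 58)) = Add(Add(6108, -9108), Mul(Pow(126, -1), Add(21, 58))) = Add(-3000, Mul(Rational(1, 126), 79)) = Add(-3000, Rational(79, 126)) = Rational(-377921, 126)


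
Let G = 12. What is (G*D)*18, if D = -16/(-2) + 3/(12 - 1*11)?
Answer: 2376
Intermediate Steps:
D = 11 (D = -16*(-½) + 3/(12 - 11) = 8 + 3/1 = 8 + 3*1 = 8 + 3 = 11)
(G*D)*18 = (12*11)*18 = 132*18 = 2376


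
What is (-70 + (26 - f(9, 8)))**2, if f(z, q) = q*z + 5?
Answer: 14641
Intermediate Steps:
f(z, q) = 5 + q*z
(-70 + (26 - f(9, 8)))**2 = (-70 + (26 - (5 + 8*9)))**2 = (-70 + (26 - (5 + 72)))**2 = (-70 + (26 - 1*77))**2 = (-70 + (26 - 77))**2 = (-70 - 51)**2 = (-121)**2 = 14641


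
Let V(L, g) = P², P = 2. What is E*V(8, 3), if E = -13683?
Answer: -54732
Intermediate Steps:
V(L, g) = 4 (V(L, g) = 2² = 4)
E*V(8, 3) = -13683*4 = -54732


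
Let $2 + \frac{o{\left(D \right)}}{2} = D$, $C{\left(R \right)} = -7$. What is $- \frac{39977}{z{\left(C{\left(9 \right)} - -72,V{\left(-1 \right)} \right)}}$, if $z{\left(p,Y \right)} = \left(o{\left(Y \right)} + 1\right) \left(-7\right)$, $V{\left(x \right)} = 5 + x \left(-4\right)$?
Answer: $\frac{5711}{15} \approx 380.73$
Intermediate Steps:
$o{\left(D \right)} = -4 + 2 D$
$V{\left(x \right)} = 5 - 4 x$
$z{\left(p,Y \right)} = 21 - 14 Y$ ($z{\left(p,Y \right)} = \left(\left(-4 + 2 Y\right) + 1\right) \left(-7\right) = \left(-3 + 2 Y\right) \left(-7\right) = 21 - 14 Y$)
$- \frac{39977}{z{\left(C{\left(9 \right)} - -72,V{\left(-1 \right)} \right)}} = - \frac{39977}{21 - 14 \left(5 - -4\right)} = - \frac{39977}{21 - 14 \left(5 + 4\right)} = - \frac{39977}{21 - 126} = - \frac{39977}{-105} = \left(-39977\right) \left(- \frac{1}{105}\right) = \frac{5711}{15}$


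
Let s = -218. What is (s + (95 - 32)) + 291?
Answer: 136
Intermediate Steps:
(s + (95 - 32)) + 291 = (-218 + (95 - 32)) + 291 = (-218 + 63) + 291 = -155 + 291 = 136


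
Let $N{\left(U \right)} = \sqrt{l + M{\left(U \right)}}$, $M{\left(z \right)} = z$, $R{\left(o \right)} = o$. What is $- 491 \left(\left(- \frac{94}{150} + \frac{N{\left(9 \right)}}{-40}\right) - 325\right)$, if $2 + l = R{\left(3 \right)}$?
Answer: $\frac{11991202}{75} + \frac{491 \sqrt{10}}{40} \approx 1.5992 \cdot 10^{5}$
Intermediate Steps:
$l = 1$ ($l = -2 + 3 = 1$)
$N{\left(U \right)} = \sqrt{1 + U}$
$- 491 \left(\left(- \frac{94}{150} + \frac{N{\left(9 \right)}}{-40}\right) - 325\right) = - 491 \left(\left(- \frac{94}{150} + \frac{\sqrt{1 + 9}}{-40}\right) - 325\right) = - 491 \left(\left(\left(-94\right) \frac{1}{150} + \sqrt{10} \left(- \frac{1}{40}\right)\right) - 325\right) = - 491 \left(\left(- \frac{47}{75} - \frac{\sqrt{10}}{40}\right) - 325\right) = - 491 \left(- \frac{24422}{75} - \frac{\sqrt{10}}{40}\right) = \frac{11991202}{75} + \frac{491 \sqrt{10}}{40}$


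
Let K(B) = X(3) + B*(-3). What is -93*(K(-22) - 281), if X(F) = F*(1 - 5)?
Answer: 21111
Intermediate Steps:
X(F) = -4*F (X(F) = F*(-4) = -4*F)
K(B) = -12 - 3*B (K(B) = -4*3 + B*(-3) = -12 - 3*B)
-93*(K(-22) - 281) = -93*((-12 - 3*(-22)) - 281) = -93*((-12 + 66) - 281) = -93*(54 - 281) = -93*(-227) = 21111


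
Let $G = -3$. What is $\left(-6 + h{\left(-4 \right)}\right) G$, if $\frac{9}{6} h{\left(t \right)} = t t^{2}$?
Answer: $146$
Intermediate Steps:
$h{\left(t \right)} = \frac{2 t^{3}}{3}$ ($h{\left(t \right)} = \frac{2 t t^{2}}{3} = \frac{2 t^{3}}{3}$)
$\left(-6 + h{\left(-4 \right)}\right) G = \left(-6 + \frac{2 \left(-4\right)^{3}}{3}\right) \left(-3\right) = \left(-6 + \frac{2}{3} \left(-64\right)\right) \left(-3\right) = \left(-6 - \frac{128}{3}\right) \left(-3\right) = \left(- \frac{146}{3}\right) \left(-3\right) = 146$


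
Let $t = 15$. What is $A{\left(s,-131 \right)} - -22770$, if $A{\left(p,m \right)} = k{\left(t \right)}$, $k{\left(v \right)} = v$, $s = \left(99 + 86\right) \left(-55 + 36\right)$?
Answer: $22785$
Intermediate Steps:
$s = -3515$ ($s = 185 \left(-19\right) = -3515$)
$A{\left(p,m \right)} = 15$
$A{\left(s,-131 \right)} - -22770 = 15 - -22770 = 15 + 22770 = 22785$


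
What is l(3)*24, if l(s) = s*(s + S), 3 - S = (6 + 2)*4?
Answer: -1872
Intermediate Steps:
S = -29 (S = 3 - (6 + 2)*4 = 3 - 8*4 = 3 - 1*32 = 3 - 32 = -29)
l(s) = s*(-29 + s) (l(s) = s*(s - 29) = s*(-29 + s))
l(3)*24 = (3*(-29 + 3))*24 = (3*(-26))*24 = -78*24 = -1872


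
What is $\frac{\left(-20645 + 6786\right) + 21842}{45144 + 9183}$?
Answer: $\frac{2661}{18109} \approx 0.14694$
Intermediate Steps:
$\frac{\left(-20645 + 6786\right) + 21842}{45144 + 9183} = \frac{-13859 + 21842}{54327} = 7983 \cdot \frac{1}{54327} = \frac{2661}{18109}$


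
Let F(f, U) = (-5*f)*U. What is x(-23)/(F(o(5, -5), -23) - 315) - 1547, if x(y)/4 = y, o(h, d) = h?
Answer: -100578/65 ≈ -1547.4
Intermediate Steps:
x(y) = 4*y
F(f, U) = -5*U*f
x(-23)/(F(o(5, -5), -23) - 315) - 1547 = (4*(-23))/(-5*(-23)*5 - 315) - 1547 = -92/(575 - 315) - 1547 = -92/260 - 1547 = (1/260)*(-92) - 1547 = -23/65 - 1547 = -100578/65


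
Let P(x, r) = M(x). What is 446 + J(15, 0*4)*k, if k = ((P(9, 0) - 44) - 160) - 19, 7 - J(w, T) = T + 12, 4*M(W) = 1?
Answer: 6239/4 ≈ 1559.8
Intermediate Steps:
M(W) = 1/4 (M(W) = (1/4)*1 = 1/4)
P(x, r) = 1/4
J(w, T) = -5 - T (J(w, T) = 7 - (T + 12) = 7 - (12 + T) = 7 + (-12 - T) = -5 - T)
k = -891/4 (k = ((1/4 - 44) - 160) - 19 = (-175/4 - 160) - 19 = -815/4 - 19 = -891/4 ≈ -222.75)
446 + J(15, 0*4)*k = 446 + (-5 - 0*4)*(-891/4) = 446 + (-5 - 1*0)*(-891/4) = 446 + (-5 + 0)*(-891/4) = 446 - 5*(-891/4) = 446 + 4455/4 = 6239/4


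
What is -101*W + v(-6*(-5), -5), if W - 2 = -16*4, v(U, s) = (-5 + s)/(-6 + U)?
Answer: 75139/12 ≈ 6261.6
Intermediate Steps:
v(U, s) = (-5 + s)/(-6 + U)
W = -62 (W = 2 - 16*4 = 2 - 64 = -62)
-101*W + v(-6*(-5), -5) = -101*(-62) + (-5 - 5)/(-6 - 6*(-5)) = 6262 - 10/(-6 + 30) = 6262 - 10/24 = 6262 + (1/24)*(-10) = 6262 - 5/12 = 75139/12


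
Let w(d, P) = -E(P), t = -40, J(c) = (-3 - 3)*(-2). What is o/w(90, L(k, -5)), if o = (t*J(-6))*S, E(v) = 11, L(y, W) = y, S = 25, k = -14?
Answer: 12000/11 ≈ 1090.9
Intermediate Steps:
J(c) = 12 (J(c) = -6*(-2) = 12)
o = -12000 (o = -40*12*25 = -480*25 = -12000)
w(d, P) = -11 (w(d, P) = -1*11 = -11)
o/w(90, L(k, -5)) = -12000/(-11) = -12000*(-1/11) = 12000/11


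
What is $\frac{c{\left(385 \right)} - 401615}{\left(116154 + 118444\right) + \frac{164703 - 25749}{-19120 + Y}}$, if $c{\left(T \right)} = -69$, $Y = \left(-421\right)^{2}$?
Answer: $- \frac{5292889647}{3091250776} \approx -1.7122$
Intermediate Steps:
$Y = 177241$
$\frac{c{\left(385 \right)} - 401615}{\left(116154 + 118444\right) + \frac{164703 - 25749}{-19120 + Y}} = \frac{-69 - 401615}{\left(116154 + 118444\right) + \frac{164703 - 25749}{-19120 + 177241}} = - \frac{401684}{234598 + \frac{138954}{158121}} = - \frac{401684}{234598 + 138954 \cdot \frac{1}{158121}} = - \frac{401684}{234598 + \frac{46318}{52707}} = - \frac{401684}{\frac{12365003104}{52707}} = \left(-401684\right) \frac{52707}{12365003104} = - \frac{5292889647}{3091250776}$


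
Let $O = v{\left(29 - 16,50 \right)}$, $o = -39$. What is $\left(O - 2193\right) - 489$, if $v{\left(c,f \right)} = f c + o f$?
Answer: $-3982$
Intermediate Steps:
$v{\left(c,f \right)} = - 39 f + c f$ ($v{\left(c,f \right)} = f c - 39 f = c f - 39 f = - 39 f + c f$)
$O = -1300$ ($O = 50 \left(-39 + \left(29 - 16\right)\right) = 50 \left(-39 + 13\right) = 50 \left(-26\right) = -1300$)
$\left(O - 2193\right) - 489 = \left(-1300 - 2193\right) - 489 = -3493 - 489 = -3982$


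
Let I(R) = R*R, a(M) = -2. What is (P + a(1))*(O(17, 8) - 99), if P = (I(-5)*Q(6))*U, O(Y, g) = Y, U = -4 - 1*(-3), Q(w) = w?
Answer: 12464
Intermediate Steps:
U = -1 (U = -4 + 3 = -1)
I(R) = R²
P = -150 (P = ((-5)²*6)*(-1) = (25*6)*(-1) = 150*(-1) = -150)
(P + a(1))*(O(17, 8) - 99) = (-150 - 2)*(17 - 99) = -152*(-82) = 12464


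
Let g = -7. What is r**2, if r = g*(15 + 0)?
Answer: 11025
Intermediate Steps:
r = -105 (r = -7*(15 + 0) = -7*15 = -105)
r**2 = (-105)**2 = 11025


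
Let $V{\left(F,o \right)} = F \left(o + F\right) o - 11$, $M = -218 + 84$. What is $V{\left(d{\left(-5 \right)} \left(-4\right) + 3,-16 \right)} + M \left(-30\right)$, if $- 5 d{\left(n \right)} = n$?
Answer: $3737$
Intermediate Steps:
$M = -134$
$d{\left(n \right)} = - \frac{n}{5}$
$V{\left(F,o \right)} = -11 + F o \left(F + o\right)$ ($V{\left(F,o \right)} = F \left(F + o\right) o - 11 = F o \left(F + o\right) - 11 = -11 + F o \left(F + o\right)$)
$V{\left(d{\left(-5 \right)} \left(-4\right) + 3,-16 \right)} + M \left(-30\right) = \left(-11 + \left(\left(- \frac{1}{5}\right) \left(-5\right) \left(-4\right) + 3\right) \left(-16\right)^{2} - 16 \left(\left(- \frac{1}{5}\right) \left(-5\right) \left(-4\right) + 3\right)^{2}\right) - -4020 = \left(-11 + \left(1 \left(-4\right) + 3\right) 256 - 16 \left(1 \left(-4\right) + 3\right)^{2}\right) + 4020 = \left(-11 + \left(-4 + 3\right) 256 - 16 \left(-4 + 3\right)^{2}\right) + 4020 = \left(-11 - 256 - 16 \left(-1\right)^{2}\right) + 4020 = \left(-11 - 256 - 16\right) + 4020 = -283 + 4020 = 3737$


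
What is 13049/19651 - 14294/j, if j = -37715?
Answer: 773034429/741137465 ≈ 1.0430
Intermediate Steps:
13049/19651 - 14294/j = 13049/19651 - 14294/(-37715) = 13049*(1/19651) - 14294*(-1/37715) = 13049/19651 + 14294/37715 = 773034429/741137465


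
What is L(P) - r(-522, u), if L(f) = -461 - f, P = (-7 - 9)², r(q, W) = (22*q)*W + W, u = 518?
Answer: 5947477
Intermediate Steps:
r(q, W) = W + 22*W*q (r(q, W) = 22*W*q + W = W + 22*W*q)
P = 256 (P = (-16)² = 256)
L(P) - r(-522, u) = (-461 - 1*256) - 518*(1 + 22*(-522)) = (-461 - 256) - 518*(1 - 11484) = -717 - 518*(-11483) = -717 - 1*(-5948194) = -717 + 5948194 = 5947477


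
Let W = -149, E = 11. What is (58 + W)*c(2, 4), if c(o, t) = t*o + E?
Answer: -1729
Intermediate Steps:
c(o, t) = 11 + o*t (c(o, t) = t*o + 11 = o*t + 11 = 11 + o*t)
(58 + W)*c(2, 4) = (58 - 149)*(11 + 2*4) = -91*(11 + 8) = -91*19 = -1729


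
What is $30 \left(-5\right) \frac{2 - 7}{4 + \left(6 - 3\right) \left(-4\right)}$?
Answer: $- \frac{375}{4} \approx -93.75$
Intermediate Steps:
$30 \left(-5\right) \frac{2 - 7}{4 + \left(6 - 3\right) \left(-4\right)} = - 150 \left(- \frac{5}{4 + 3 \left(-4\right)}\right) = - 150 \left(- \frac{5}{4 - 12}\right) = - 150 \left(- \frac{5}{-8}\right) = - 150 \left(\left(-5\right) \left(- \frac{1}{8}\right)\right) = \left(-150\right) \frac{5}{8} = - \frac{375}{4}$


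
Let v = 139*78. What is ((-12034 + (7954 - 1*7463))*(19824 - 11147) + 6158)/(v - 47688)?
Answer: 33384151/12282 ≈ 2718.1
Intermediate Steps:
v = 10842
((-12034 + (7954 - 1*7463))*(19824 - 11147) + 6158)/(v - 47688) = ((-12034 + (7954 - 1*7463))*(19824 - 11147) + 6158)/(10842 - 47688) = ((-12034 + (7954 - 7463))*8677 + 6158)/(-36846) = ((-12034 + 491)*8677 + 6158)*(-1/36846) = (-11543*8677 + 6158)*(-1/36846) = (-100158611 + 6158)*(-1/36846) = -100152453*(-1/36846) = 33384151/12282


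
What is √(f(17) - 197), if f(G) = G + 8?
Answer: 2*I*√43 ≈ 13.115*I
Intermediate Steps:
f(G) = 8 + G
√(f(17) - 197) = √((8 + 17) - 197) = √(25 - 197) = √(-172) = 2*I*√43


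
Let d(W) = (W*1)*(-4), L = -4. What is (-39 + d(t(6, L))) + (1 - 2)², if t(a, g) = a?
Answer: -62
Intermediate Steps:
d(W) = -4*W (d(W) = W*(-4) = -4*W)
(-39 + d(t(6, L))) + (1 - 2)² = (-39 - 4*6) + (1 - 2)² = (-39 - 24) + (-1)² = -63 + 1 = -62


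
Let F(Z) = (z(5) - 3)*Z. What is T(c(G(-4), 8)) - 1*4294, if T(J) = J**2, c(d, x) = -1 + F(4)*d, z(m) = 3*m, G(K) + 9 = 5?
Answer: 32955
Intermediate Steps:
G(K) = -4 (G(K) = -9 + 5 = -4)
F(Z) = 12*Z (F(Z) = (3*5 - 3)*Z = (15 - 3)*Z = 12*Z)
c(d, x) = -1 + 48*d (c(d, x) = -1 + (12*4)*d = -1 + 48*d)
T(c(G(-4), 8)) - 1*4294 = (-1 + 48*(-4))**2 - 1*4294 = (-1 - 192)**2 - 4294 = (-193)**2 - 4294 = 37249 - 4294 = 32955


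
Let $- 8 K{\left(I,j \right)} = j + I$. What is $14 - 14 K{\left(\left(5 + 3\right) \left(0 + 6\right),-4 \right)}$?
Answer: $91$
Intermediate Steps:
$K{\left(I,j \right)} = - \frac{I}{8} - \frac{j}{8}$ ($K{\left(I,j \right)} = - \frac{j + I}{8} = - \frac{I + j}{8} = - \frac{I}{8} - \frac{j}{8}$)
$14 - 14 K{\left(\left(5 + 3\right) \left(0 + 6\right),-4 \right)} = 14 - 14 \left(- \frac{\left(5 + 3\right) \left(0 + 6\right)}{8} - - \frac{1}{2}\right) = 14 - 14 \left(- \frac{8 \cdot 6}{8} + \frac{1}{2}\right) = 14 - 14 \left(\left(- \frac{1}{8}\right) 48 + \frac{1}{2}\right) = 14 - 14 \left(-6 + \frac{1}{2}\right) = 14 - -77 = 14 + 77 = 91$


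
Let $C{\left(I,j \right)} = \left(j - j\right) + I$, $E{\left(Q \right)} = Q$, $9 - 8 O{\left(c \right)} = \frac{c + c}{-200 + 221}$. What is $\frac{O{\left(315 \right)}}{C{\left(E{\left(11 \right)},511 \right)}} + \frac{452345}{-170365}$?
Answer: $- \frac{8676805}{2998424} \approx -2.8938$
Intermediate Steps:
$O{\left(c \right)} = \frac{9}{8} - \frac{c}{84}$ ($O{\left(c \right)} = \frac{9}{8} - \frac{\left(c + c\right) \frac{1}{-200 + 221}}{8} = \frac{9}{8} - \frac{2 c \frac{1}{21}}{8} = \frac{9}{8} - \frac{\frac{2}{21} c}{8} = \frac{9}{8} - \frac{c}{84}$)
$C{\left(I,j \right)} = I$ ($C{\left(I,j \right)} = 0 + I = I$)
$\frac{O{\left(315 \right)}}{C{\left(E{\left(11 \right)},511 \right)}} + \frac{452345}{-170365} = \frac{\frac{9}{8} - \frac{15}{4}}{11} + \frac{452345}{-170365} = \left(\frac{9}{8} - \frac{15}{4}\right) \frac{1}{11} + 452345 \left(- \frac{1}{170365}\right) = \left(- \frac{21}{8}\right) \frac{1}{11} - \frac{90469}{34073} = - \frac{21}{88} - \frac{90469}{34073} = - \frac{8676805}{2998424}$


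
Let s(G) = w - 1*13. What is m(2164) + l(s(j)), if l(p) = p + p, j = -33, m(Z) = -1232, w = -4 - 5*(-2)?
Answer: -1246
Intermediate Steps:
w = 6 (w = -4 + 10 = 6)
s(G) = -7 (s(G) = 6 - 1*13 = 6 - 13 = -7)
l(p) = 2*p
m(2164) + l(s(j)) = -1232 + 2*(-7) = -1232 - 14 = -1246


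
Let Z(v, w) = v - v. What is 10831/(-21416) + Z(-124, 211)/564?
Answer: -10831/21416 ≈ -0.50574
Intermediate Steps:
Z(v, w) = 0
10831/(-21416) + Z(-124, 211)/564 = 10831/(-21416) + 0/564 = 10831*(-1/21416) + 0*(1/564) = -10831/21416 + 0 = -10831/21416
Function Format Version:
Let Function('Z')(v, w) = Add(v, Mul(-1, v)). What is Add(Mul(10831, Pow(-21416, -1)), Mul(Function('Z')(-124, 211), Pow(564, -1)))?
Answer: Rational(-10831, 21416) ≈ -0.50574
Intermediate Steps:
Function('Z')(v, w) = 0
Add(Mul(10831, Pow(-21416, -1)), Mul(Function('Z')(-124, 211), Pow(564, -1))) = Add(Mul(10831, Pow(-21416, -1)), Mul(0, Pow(564, -1))) = Add(Mul(10831, Rational(-1, 21416)), Mul(0, Rational(1, 564))) = Add(Rational(-10831, 21416), 0) = Rational(-10831, 21416)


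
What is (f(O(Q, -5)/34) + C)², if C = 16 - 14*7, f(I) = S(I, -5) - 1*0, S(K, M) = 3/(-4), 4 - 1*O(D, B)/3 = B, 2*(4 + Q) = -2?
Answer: 109561/16 ≈ 6847.6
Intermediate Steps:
Q = -5 (Q = -4 + (½)*(-2) = -4 - 1 = -5)
O(D, B) = 12 - 3*B
S(K, M) = -¾ (S(K, M) = 3*(-¼) = -¾)
f(I) = -¾ (f(I) = -¾ - 1*0 = -¾ + 0 = -¾)
C = -82 (C = 16 - 98 = -82)
(f(O(Q, -5)/34) + C)² = (-¾ - 82)² = (-331/4)² = 109561/16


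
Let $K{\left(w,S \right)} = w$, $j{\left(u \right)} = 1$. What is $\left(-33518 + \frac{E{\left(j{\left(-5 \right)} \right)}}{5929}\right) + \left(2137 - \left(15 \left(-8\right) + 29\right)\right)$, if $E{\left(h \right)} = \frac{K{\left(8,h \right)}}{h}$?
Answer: $- \frac{185518402}{5929} \approx -31290.0$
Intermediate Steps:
$E{\left(h \right)} = \frac{8}{h}$
$\left(-33518 + \frac{E{\left(j{\left(-5 \right)} \right)}}{5929}\right) + \left(2137 - \left(15 \left(-8\right) + 29\right)\right) = \left(-33518 + \frac{8 \cdot 1^{-1}}{5929}\right) + \left(2137 - \left(15 \left(-8\right) + 29\right)\right) = \left(-33518 + 8 \cdot 1 \cdot \frac{1}{5929}\right) + \left(2137 - \left(-120 + 29\right)\right) = \left(-33518 + 8 \cdot \frac{1}{5929}\right) + \left(2137 - -91\right) = \left(-33518 + \frac{8}{5929}\right) + \left(2137 + 91\right) = - \frac{198728214}{5929} + 2228 = - \frac{185518402}{5929}$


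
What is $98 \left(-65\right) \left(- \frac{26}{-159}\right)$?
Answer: $- \frac{165620}{159} \approx -1041.6$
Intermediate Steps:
$98 \left(-65\right) \left(- \frac{26}{-159}\right) = - 6370 \left(\left(-26\right) \left(- \frac{1}{159}\right)\right) = \left(-6370\right) \frac{26}{159} = - \frac{165620}{159}$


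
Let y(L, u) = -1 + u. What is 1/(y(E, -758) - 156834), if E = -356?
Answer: -1/157593 ≈ -6.3455e-6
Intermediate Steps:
1/(y(E, -758) - 156834) = 1/((-1 - 758) - 156834) = 1/(-759 - 156834) = 1/(-157593) = -1/157593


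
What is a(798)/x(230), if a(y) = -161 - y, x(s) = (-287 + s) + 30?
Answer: 959/27 ≈ 35.518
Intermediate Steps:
x(s) = -257 + s
a(798)/x(230) = (-161 - 1*798)/(-257 + 230) = (-161 - 798)/(-27) = -959*(-1/27) = 959/27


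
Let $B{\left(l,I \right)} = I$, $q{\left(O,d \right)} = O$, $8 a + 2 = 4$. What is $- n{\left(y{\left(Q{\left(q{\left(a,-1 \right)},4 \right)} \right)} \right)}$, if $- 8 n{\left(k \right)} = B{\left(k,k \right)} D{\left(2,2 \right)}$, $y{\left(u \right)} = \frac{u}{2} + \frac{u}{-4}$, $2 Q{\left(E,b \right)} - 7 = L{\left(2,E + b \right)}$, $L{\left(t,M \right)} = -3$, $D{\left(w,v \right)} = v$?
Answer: $\frac{1}{8} \approx 0.125$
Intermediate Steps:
$a = \frac{1}{4}$ ($a = - \frac{1}{4} + \frac{1}{8} \cdot 4 = - \frac{1}{4} + \frac{1}{2} = \frac{1}{4} \approx 0.25$)
$Q{\left(E,b \right)} = 2$ ($Q{\left(E,b \right)} = \frac{7}{2} + \frac{1}{2} \left(-3\right) = \frac{7}{2} - \frac{3}{2} = 2$)
$y{\left(u \right)} = \frac{u}{4}$ ($y{\left(u \right)} = u \frac{1}{2} + u \left(- \frac{1}{4}\right) = \frac{u}{2} - \frac{u}{4} = \frac{u}{4}$)
$n{\left(k \right)} = - \frac{k}{4}$ ($n{\left(k \right)} = - \frac{k 2}{8} = - \frac{2 k}{8} = - \frac{k}{4}$)
$- n{\left(y{\left(Q{\left(q{\left(a,-1 \right)},4 \right)} \right)} \right)} = - \frac{\left(-1\right) \frac{1}{4} \cdot 2}{4} = - \frac{-1}{4 \cdot 2} = \left(-1\right) \left(- \frac{1}{8}\right) = \frac{1}{8}$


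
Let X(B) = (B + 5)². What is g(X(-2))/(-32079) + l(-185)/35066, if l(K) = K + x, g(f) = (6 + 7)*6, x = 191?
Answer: -423779/187480369 ≈ -0.0022604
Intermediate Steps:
X(B) = (5 + B)²
g(f) = 78 (g(f) = 13*6 = 78)
l(K) = 191 + K (l(K) = K + 191 = 191 + K)
g(X(-2))/(-32079) + l(-185)/35066 = 78/(-32079) + (191 - 185)/35066 = 78*(-1/32079) + 6*(1/35066) = -26/10693 + 3/17533 = -423779/187480369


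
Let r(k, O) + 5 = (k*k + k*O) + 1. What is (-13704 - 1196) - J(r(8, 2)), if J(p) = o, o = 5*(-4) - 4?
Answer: -14876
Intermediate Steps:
r(k, O) = -4 + k² + O*k (r(k, O) = -5 + ((k*k + k*O) + 1) = -5 + ((k² + O*k) + 1) = -5 + (1 + k² + O*k) = -4 + k² + O*k)
o = -24 (o = -20 - 4 = -24)
J(p) = -24
(-13704 - 1196) - J(r(8, 2)) = (-13704 - 1196) - 1*(-24) = -14900 + 24 = -14876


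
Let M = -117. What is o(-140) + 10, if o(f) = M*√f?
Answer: 10 - 234*I*√35 ≈ 10.0 - 1384.4*I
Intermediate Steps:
o(f) = -117*√f
o(-140) + 10 = -234*I*√35 + 10 = 10 - 234*I*√35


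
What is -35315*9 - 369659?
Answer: -687494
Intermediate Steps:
-35315*9 - 369659 = -317835 - 369659 = -687494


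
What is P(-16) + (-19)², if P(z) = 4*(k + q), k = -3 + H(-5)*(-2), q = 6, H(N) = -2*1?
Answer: 389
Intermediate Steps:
H(N) = -2
k = 1 (k = -3 - 2*(-2) = -3 + 4 = 1)
P(z) = 28 (P(z) = 4*(1 + 6) = 4*7 = 28)
P(-16) + (-19)² = 28 + (-19)² = 28 + 361 = 389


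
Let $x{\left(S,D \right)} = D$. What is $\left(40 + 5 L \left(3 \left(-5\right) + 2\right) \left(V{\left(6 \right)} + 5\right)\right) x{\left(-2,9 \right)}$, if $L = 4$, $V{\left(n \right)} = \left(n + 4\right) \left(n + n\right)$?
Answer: $-292140$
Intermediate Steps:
$V{\left(n \right)} = 2 n \left(4 + n\right)$ ($V{\left(n \right)} = \left(4 + n\right) 2 n = 2 n \left(4 + n\right)$)
$\left(40 + 5 L \left(3 \left(-5\right) + 2\right) \left(V{\left(6 \right)} + 5\right)\right) x{\left(-2,9 \right)} = \left(40 + 5 \cdot 4 \left(3 \left(-5\right) + 2\right) \left(2 \cdot 6 \left(4 + 6\right) + 5\right)\right) 9 = \left(40 + 20 \left(-15 + 2\right) \left(2 \cdot 6 \cdot 10 + 5\right)\right) 9 = \left(40 + 20 \left(- 13 \left(120 + 5\right)\right)\right) 9 = \left(40 + 20 \left(\left(-13\right) 125\right)\right) 9 = \left(40 + 20 \left(-1625\right)\right) 9 = \left(40 - 32500\right) 9 = \left(-32460\right) 9 = -292140$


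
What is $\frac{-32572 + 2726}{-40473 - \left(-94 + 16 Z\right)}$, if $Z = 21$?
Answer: $\frac{29846}{40715} \approx 0.73305$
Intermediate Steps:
$\frac{-32572 + 2726}{-40473 - \left(-94 + 16 Z\right)} = \frac{-32572 + 2726}{-40473 + \left(94 - 336\right)} = - \frac{29846}{-40473 + \left(94 - 336\right)} = - \frac{29846}{-40473 - 242} = - \frac{29846}{-40715} = \left(-29846\right) \left(- \frac{1}{40715}\right) = \frac{29846}{40715}$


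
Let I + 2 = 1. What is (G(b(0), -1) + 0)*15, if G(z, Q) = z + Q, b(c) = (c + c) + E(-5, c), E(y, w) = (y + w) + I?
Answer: -105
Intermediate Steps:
I = -1 (I = -2 + 1 = -1)
E(y, w) = -1 + w + y (E(y, w) = (y + w) - 1 = (w + y) - 1 = -1 + w + y)
b(c) = -6 + 3*c (b(c) = (c + c) + (-1 + c - 5) = 2*c + (-6 + c) = -6 + 3*c)
G(z, Q) = Q + z
(G(b(0), -1) + 0)*15 = ((-1 + (-6 + 3*0)) + 0)*15 = ((-1 + (-6 + 0)) + 0)*15 = ((-1 - 6) + 0)*15 = (-7 + 0)*15 = -7*15 = -105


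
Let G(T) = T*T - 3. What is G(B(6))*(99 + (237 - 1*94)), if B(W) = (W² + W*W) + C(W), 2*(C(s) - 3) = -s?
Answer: 1253802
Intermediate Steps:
C(s) = 3 - s/2 (C(s) = 3 + (-s)/2 = 3 - s/2)
B(W) = 3 + 2*W² - W/2 (B(W) = (W² + W*W) + (3 - W/2) = (W² + W²) + (3 - W/2) = 2*W² + (3 - W/2) = 3 + 2*W² - W/2)
G(T) = -3 + T² (G(T) = T² - 3 = -3 + T²)
G(B(6))*(99 + (237 - 1*94)) = (-3 + (3 + 2*6² - ½*6)²)*(99 + (237 - 1*94)) = (-3 + (3 + 2*36 - 3)²)*(99 + (237 - 94)) = (-3 + (3 + 72 - 3)²)*(99 + 143) = (-3 + 72²)*242 = (-3 + 5184)*242 = 5181*242 = 1253802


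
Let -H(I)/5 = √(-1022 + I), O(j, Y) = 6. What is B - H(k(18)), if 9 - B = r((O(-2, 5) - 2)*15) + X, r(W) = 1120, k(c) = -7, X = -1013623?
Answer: 1012512 + 35*I*√21 ≈ 1.0125e+6 + 160.39*I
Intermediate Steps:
H(I) = -5*√(-1022 + I)
B = 1012512 (B = 9 - (1120 - 1013623) = 9 - 1*(-1012503) = 9 + 1012503 = 1012512)
B - H(k(18)) = 1012512 - (-5)*√(-1022 - 7) = 1012512 - (-5)*√(-1029) = 1012512 - (-5)*7*I*√21 = 1012512 - (-35)*I*√21 = 1012512 + 35*I*√21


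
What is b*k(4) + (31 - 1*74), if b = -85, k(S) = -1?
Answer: 42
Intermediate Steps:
b*k(4) + (31 - 1*74) = -85*(-1) + (31 - 1*74) = 85 + (31 - 74) = 85 - 43 = 42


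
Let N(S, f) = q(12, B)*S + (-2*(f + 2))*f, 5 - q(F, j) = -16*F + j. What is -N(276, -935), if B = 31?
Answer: 1698894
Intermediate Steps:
q(F, j) = 5 - j + 16*F (q(F, j) = 5 - (-16*F + j) = 5 - (j - 16*F) = 5 + (-j + 16*F) = 5 - j + 16*F)
N(S, f) = 166*S + f*(-4 - 2*f) (N(S, f) = (5 - 1*31 + 16*12)*S + (-2*(f + 2))*f = (5 - 31 + 192)*S + (-2*(2 + f))*f = 166*S + (-4 - 2*f)*f = 166*S + f*(-4 - 2*f))
-N(276, -935) = -(-4*(-935) - 2*(-935)**2 + 166*276) = -(3740 - 2*874225 + 45816) = -(3740 - 1748450 + 45816) = -1*(-1698894) = 1698894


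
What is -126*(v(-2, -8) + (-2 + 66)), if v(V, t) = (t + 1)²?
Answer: -14238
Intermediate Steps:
v(V, t) = (1 + t)²
-126*(v(-2, -8) + (-2 + 66)) = -126*((1 - 8)² + (-2 + 66)) = -126*((-7)² + 64) = -126*(49 + 64) = -126*113 = -14238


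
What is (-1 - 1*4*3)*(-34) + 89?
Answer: 531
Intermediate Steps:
(-1 - 1*4*3)*(-34) + 89 = (-1 - 4*3)*(-34) + 89 = (-1 - 12)*(-34) + 89 = -13*(-34) + 89 = 442 + 89 = 531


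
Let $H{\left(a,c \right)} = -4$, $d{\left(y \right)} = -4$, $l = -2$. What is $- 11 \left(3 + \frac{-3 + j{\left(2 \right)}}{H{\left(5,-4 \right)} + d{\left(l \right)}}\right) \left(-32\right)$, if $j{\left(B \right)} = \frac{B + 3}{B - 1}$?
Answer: $968$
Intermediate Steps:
$j{\left(B \right)} = \frac{3 + B}{-1 + B}$
$- 11 \left(3 + \frac{-3 + j{\left(2 \right)}}{H{\left(5,-4 \right)} + d{\left(l \right)}}\right) \left(-32\right) = - 11 \left(3 + \frac{-3 + \frac{3 + 2}{-1 + 2}}{-4 - 4}\right) \left(-32\right) = - 11 \left(3 + \frac{-3 + 1^{-1} \cdot 5}{-8}\right) \left(-32\right) = - 11 \left(3 + \left(-3 + 1 \cdot 5\right) \left(- \frac{1}{8}\right)\right) \left(-32\right) = - 11 \left(3 + \left(-3 + 5\right) \left(- \frac{1}{8}\right)\right) \left(-32\right) = - 11 \left(3 + 2 \left(- \frac{1}{8}\right)\right) \left(-32\right) = - 11 \left(3 - \frac{1}{4}\right) \left(-32\right) = \left(-11\right) \frac{11}{4} \left(-32\right) = \left(- \frac{121}{4}\right) \left(-32\right) = 968$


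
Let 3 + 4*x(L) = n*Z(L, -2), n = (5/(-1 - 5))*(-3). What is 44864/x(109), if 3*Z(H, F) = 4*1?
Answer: 538368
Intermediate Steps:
Z(H, F) = 4/3 (Z(H, F) = (4*1)/3 = (⅓)*4 = 4/3)
n = 5/2 (n = (5/(-6))*(-3) = -⅙*5*(-3) = -⅚*(-3) = 5/2 ≈ 2.5000)
x(L) = 1/12 (x(L) = -¾ + ((5/2)*(4/3))/4 = -¾ + (¼)*(10/3) = -¾ + ⅚ = 1/12)
44864/x(109) = 44864/(1/12) = 44864*12 = 538368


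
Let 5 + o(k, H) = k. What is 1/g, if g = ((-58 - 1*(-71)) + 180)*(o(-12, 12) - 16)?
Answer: -1/6369 ≈ -0.00015701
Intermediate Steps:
o(k, H) = -5 + k
g = -6369 (g = ((-58 - 1*(-71)) + 180)*((-5 - 12) - 16) = ((-58 + 71) + 180)*(-17 - 16) = (13 + 180)*(-33) = 193*(-33) = -6369)
1/g = 1/(-6369) = -1/6369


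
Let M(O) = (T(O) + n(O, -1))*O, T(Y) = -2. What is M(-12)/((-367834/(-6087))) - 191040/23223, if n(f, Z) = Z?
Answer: -10863684154/1423701497 ≈ -7.6306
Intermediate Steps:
M(O) = -3*O (M(O) = (-2 - 1)*O = -3*O)
M(-12)/((-367834/(-6087))) - 191040/23223 = (-3*(-12))/((-367834/(-6087))) - 191040/23223 = 36/((-367834*(-1/6087))) - 191040*1/23223 = 36/(367834/6087) - 63680/7741 = 36*(6087/367834) - 63680/7741 = 109566/183917 - 63680/7741 = -10863684154/1423701497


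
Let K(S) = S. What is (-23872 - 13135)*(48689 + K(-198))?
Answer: -1794506437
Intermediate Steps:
(-23872 - 13135)*(48689 + K(-198)) = (-23872 - 13135)*(48689 - 198) = -37007*48491 = -1794506437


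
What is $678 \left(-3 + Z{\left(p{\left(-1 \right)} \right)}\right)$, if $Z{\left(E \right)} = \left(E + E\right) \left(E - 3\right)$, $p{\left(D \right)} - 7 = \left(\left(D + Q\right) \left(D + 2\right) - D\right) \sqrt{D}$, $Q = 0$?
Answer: $35934$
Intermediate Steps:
$p{\left(D \right)} = 7 + \sqrt{D} \left(- D + D \left(2 + D\right)\right)$ ($p{\left(D \right)} = 7 + \left(\left(D + 0\right) \left(D + 2\right) - D\right) \sqrt{D} = 7 + \left(D \left(2 + D\right) - D\right) \sqrt{D} = 7 + \left(- D + D \left(2 + D\right)\right) \sqrt{D} = 7 + \sqrt{D} \left(- D + D \left(2 + D\right)\right)$)
$Z{\left(E \right)} = 2 E \left(-3 + E\right)$
$678 \left(-3 + Z{\left(p{\left(-1 \right)} \right)}\right) = 678 \left(-3 + 2 \left(7 + \left(-1\right)^{\frac{3}{2}} + \left(-1\right)^{\frac{5}{2}}\right) \left(-3 + \left(7 + \left(-1\right)^{\frac{3}{2}} + \left(-1\right)^{\frac{5}{2}}\right)\right)\right) = 678 \left(-3 + 2 \left(7 - i + i\right) \left(-3 + \left(7 - i + i\right)\right)\right) = 678 \left(-3 + 2 \cdot 7 \left(-3 + 7\right)\right) = 678 \left(-3 + 2 \cdot 7 \cdot 4\right) = 678 \left(-3 + 56\right) = 678 \cdot 53 = 35934$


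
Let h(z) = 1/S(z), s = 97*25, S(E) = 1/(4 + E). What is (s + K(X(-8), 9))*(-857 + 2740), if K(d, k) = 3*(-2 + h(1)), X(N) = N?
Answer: 4583222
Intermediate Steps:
s = 2425
h(z) = 4 + z (h(z) = 1/(1/(4 + z)) = 4 + z)
K(d, k) = 9 (K(d, k) = 3*(-2 + (4 + 1)) = 3*(-2 + 5) = 3*3 = 9)
(s + K(X(-8), 9))*(-857 + 2740) = (2425 + 9)*(-857 + 2740) = 2434*1883 = 4583222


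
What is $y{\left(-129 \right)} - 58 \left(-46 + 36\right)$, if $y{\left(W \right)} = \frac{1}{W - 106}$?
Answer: $\frac{136299}{235} \approx 580.0$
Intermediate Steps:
$y{\left(W \right)} = \frac{1}{-106 + W}$
$y{\left(-129 \right)} - 58 \left(-46 + 36\right) = \frac{1}{-106 - 129} - 58 \left(-46 + 36\right) = \frac{1}{-235} - -580 = - \frac{1}{235} + 580 = \frac{136299}{235}$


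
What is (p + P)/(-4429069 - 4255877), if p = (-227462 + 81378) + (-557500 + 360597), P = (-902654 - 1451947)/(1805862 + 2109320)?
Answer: 447619627745/11334381416724 ≈ 0.039492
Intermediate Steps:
P = -2354601/3915182 ≈ -0.60140
p = -342987 (p = -146084 - 196903 = -342987)
(p + P)/(-4429069 - 4255877) = (-342987 - 2354601/3915182)/(-4429069 - 4255877) = -1342858883235/3915182/(-8684946) = -1342858883235/3915182*(-1/8684946) = 447619627745/11334381416724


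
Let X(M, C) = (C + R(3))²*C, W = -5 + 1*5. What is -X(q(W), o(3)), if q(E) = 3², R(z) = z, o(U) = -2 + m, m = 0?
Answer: 2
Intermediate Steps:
o(U) = -2 (o(U) = -2 + 0 = -2)
W = 0 (W = -5 + 5 = 0)
q(E) = 9
X(M, C) = C*(3 + C)² (X(M, C) = (C + 3)²*C = (3 + C)²*C = C*(3 + C)²)
-X(q(W), o(3)) = -(-2)*(3 - 2)² = -(-2)*1² = -(-2) = -1*(-2) = 2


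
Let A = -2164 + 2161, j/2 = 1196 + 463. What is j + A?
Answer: 3315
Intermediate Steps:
j = 3318 (j = 2*(1196 + 463) = 2*1659 = 3318)
A = -3
j + A = 3318 - 3 = 3315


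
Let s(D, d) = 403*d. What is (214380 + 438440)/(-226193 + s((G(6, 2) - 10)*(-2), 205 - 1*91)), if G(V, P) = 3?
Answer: -652820/180251 ≈ -3.6217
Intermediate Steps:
(214380 + 438440)/(-226193 + s((G(6, 2) - 10)*(-2), 205 - 1*91)) = (214380 + 438440)/(-226193 + 403*(205 - 1*91)) = 652820/(-226193 + 403*(205 - 91)) = 652820/(-226193 + 403*114) = 652820/(-226193 + 45942) = 652820/(-180251) = 652820*(-1/180251) = -652820/180251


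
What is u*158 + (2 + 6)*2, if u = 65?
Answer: 10286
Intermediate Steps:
u*158 + (2 + 6)*2 = 65*158 + (2 + 6)*2 = 10270 + 8*2 = 10270 + 16 = 10286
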